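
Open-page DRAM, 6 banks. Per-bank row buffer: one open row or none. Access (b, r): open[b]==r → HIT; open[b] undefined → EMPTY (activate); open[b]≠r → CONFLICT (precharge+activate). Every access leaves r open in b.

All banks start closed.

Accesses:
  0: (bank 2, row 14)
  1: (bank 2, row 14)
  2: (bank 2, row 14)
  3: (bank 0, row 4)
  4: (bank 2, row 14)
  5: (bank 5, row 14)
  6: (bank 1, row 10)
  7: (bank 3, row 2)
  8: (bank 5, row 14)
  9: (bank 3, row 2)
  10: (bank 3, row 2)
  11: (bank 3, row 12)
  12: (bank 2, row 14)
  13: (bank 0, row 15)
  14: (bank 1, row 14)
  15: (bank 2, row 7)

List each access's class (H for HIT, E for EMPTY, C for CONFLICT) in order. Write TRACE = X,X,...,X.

TRACE = E,H,H,E,H,E,E,E,H,H,H,C,H,C,C,C

0: bank 2 row 14 — prev None → EMPTY
1: bank 2 row 14 — prev 14 → HIT
2: bank 2 row 14 — prev 14 → HIT
3: bank 0 row 4 — prev None → EMPTY
4: bank 2 row 14 — prev 14 → HIT
5: bank 5 row 14 — prev None → EMPTY
6: bank 1 row 10 — prev None → EMPTY
7: bank 3 row 2 — prev None → EMPTY
8: bank 5 row 14 — prev 14 → HIT
9: bank 3 row 2 — prev 2 → HIT
10: bank 3 row 2 — prev 2 → HIT
11: bank 3 row 12 — prev 2 → CONFLICT
12: bank 2 row 14 — prev 14 → HIT
13: bank 0 row 15 — prev 4 → CONFLICT
14: bank 1 row 14 — prev 10 → CONFLICT
15: bank 2 row 7 — prev 14 → CONFLICT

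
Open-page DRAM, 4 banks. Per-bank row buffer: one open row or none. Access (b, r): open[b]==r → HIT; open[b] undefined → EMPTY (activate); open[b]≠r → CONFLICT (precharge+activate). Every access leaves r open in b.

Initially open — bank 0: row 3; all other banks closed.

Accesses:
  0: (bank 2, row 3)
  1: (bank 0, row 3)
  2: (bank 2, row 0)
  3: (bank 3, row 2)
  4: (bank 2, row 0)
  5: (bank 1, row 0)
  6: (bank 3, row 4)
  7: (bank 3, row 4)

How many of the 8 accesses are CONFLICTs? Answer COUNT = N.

COUNT = 2

0: bank 2 row 3 — prev None → EMPTY
1: bank 0 row 3 — prev 3 → HIT
2: bank 2 row 0 — prev 3 → CONFLICT
3: bank 3 row 2 — prev None → EMPTY
4: bank 2 row 0 — prev 0 → HIT
5: bank 1 row 0 — prev None → EMPTY
6: bank 3 row 4 — prev 2 → CONFLICT
7: bank 3 row 4 — prev 4 → HIT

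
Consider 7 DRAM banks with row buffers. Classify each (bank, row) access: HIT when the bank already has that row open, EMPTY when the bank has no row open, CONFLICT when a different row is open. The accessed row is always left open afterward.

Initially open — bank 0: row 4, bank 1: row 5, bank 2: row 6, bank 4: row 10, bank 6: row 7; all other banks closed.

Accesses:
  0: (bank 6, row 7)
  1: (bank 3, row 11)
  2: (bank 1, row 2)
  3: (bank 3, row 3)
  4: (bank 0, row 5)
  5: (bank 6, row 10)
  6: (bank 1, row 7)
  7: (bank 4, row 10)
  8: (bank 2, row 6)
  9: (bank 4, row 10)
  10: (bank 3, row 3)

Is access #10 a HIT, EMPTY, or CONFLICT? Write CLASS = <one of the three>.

0: bank 6 row 7 — prev 7 → HIT
1: bank 3 row 11 — prev None → EMPTY
2: bank 1 row 2 — prev 5 → CONFLICT
3: bank 3 row 3 — prev 11 → CONFLICT
4: bank 0 row 5 — prev 4 → CONFLICT
5: bank 6 row 10 — prev 7 → CONFLICT
6: bank 1 row 7 — prev 2 → CONFLICT
7: bank 4 row 10 — prev 10 → HIT
8: bank 2 row 6 — prev 6 → HIT
9: bank 4 row 10 — prev 10 → HIT
10: bank 3 row 3 — prev 3 → HIT

CLASS = HIT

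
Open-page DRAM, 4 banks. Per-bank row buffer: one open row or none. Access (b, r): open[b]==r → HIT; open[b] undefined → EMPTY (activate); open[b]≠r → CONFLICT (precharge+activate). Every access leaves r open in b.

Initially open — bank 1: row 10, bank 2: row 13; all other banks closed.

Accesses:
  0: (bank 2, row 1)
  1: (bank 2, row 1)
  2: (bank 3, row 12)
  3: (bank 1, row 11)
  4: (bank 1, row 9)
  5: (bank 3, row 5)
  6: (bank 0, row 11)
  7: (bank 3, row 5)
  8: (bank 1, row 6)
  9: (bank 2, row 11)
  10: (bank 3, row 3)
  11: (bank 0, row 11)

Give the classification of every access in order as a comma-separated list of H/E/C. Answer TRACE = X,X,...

step 0: bank2 13->1 [CONFLICT]
step 1: bank2 1->1 [HIT]
step 2: bank3 None->12 [EMPTY]
step 3: bank1 10->11 [CONFLICT]
step 4: bank1 11->9 [CONFLICT]
step 5: bank3 12->5 [CONFLICT]
step 6: bank0 None->11 [EMPTY]
step 7: bank3 5->5 [HIT]
step 8: bank1 9->6 [CONFLICT]
step 9: bank2 1->11 [CONFLICT]
step 10: bank3 5->3 [CONFLICT]
step 11: bank0 11->11 [HIT]

TRACE = C,H,E,C,C,C,E,H,C,C,C,H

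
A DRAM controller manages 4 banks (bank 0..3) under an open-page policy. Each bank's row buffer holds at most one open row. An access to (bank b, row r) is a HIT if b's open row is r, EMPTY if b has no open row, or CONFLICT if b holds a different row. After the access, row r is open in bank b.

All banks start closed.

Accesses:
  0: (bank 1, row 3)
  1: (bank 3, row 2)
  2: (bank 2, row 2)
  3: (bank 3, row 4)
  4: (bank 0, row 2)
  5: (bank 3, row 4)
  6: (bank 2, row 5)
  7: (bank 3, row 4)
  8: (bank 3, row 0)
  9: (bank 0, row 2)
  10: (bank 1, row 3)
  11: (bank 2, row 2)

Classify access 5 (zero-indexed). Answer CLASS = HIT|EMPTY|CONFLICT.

CLASS = HIT

#0 (1,3) E
#1 (3,2) E
#2 (2,2) E
#3 (3,4) C  (was 2)
#4 (0,2) E
#5 (3,4) H  (was 4)
#6 (2,5) C  (was 2)
#7 (3,4) H  (was 4)
#8 (3,0) C  (was 4)
#9 (0,2) H  (was 2)
#10 (1,3) H  (was 3)
#11 (2,2) C  (was 5)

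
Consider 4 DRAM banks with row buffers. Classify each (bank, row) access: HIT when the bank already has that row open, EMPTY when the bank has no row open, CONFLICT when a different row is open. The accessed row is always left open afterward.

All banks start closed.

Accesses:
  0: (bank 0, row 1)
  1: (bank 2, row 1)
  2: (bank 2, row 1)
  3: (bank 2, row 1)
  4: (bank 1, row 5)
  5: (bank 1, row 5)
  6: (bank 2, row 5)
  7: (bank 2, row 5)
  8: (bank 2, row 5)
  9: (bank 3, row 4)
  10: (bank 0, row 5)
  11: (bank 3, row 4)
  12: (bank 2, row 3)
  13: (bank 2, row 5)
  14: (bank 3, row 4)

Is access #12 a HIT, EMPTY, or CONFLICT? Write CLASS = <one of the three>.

CLASS = CONFLICT

0: bank 0 row 1 — prev None → EMPTY
1: bank 2 row 1 — prev None → EMPTY
2: bank 2 row 1 — prev 1 → HIT
3: bank 2 row 1 — prev 1 → HIT
4: bank 1 row 5 — prev None → EMPTY
5: bank 1 row 5 — prev 5 → HIT
6: bank 2 row 5 — prev 1 → CONFLICT
7: bank 2 row 5 — prev 5 → HIT
8: bank 2 row 5 — prev 5 → HIT
9: bank 3 row 4 — prev None → EMPTY
10: bank 0 row 5 — prev 1 → CONFLICT
11: bank 3 row 4 — prev 4 → HIT
12: bank 2 row 3 — prev 5 → CONFLICT
13: bank 2 row 5 — prev 3 → CONFLICT
14: bank 3 row 4 — prev 4 → HIT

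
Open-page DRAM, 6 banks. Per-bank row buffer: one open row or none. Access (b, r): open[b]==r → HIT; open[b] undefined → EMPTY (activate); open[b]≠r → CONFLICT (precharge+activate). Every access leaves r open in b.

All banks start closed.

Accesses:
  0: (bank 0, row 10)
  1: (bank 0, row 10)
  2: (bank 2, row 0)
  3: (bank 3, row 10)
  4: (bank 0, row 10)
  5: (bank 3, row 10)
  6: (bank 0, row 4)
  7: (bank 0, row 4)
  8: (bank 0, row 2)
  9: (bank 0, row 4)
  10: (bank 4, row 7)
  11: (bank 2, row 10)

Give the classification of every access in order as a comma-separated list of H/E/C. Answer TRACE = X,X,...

  [0] b0 r10: no row ⇒ E
  [1] b0 r10: had r10 ⇒ H
  [2] b2 r0: no row ⇒ E
  [3] b3 r10: no row ⇒ E
  [4] b0 r10: had r10 ⇒ H
  [5] b3 r10: had r10 ⇒ H
  [6] b0 r4: had r10 ⇒ C
  [7] b0 r4: had r4 ⇒ H
  [8] b0 r2: had r4 ⇒ C
  [9] b0 r4: had r2 ⇒ C
  [10] b4 r7: no row ⇒ E
  [11] b2 r10: had r0 ⇒ C

TRACE = E,H,E,E,H,H,C,H,C,C,E,C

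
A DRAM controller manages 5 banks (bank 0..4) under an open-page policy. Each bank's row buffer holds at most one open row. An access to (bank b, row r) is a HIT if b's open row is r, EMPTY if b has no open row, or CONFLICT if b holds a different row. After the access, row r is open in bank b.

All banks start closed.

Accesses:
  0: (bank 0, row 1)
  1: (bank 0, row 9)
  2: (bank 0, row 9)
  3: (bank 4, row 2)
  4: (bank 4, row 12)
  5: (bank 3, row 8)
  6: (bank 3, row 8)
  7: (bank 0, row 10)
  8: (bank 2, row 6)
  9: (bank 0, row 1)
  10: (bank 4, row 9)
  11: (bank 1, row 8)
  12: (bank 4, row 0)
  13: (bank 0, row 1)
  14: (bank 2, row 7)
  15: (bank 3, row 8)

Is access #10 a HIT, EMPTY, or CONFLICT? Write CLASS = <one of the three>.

CLASS = CONFLICT

step 0: bank0 None->1 [EMPTY]
step 1: bank0 1->9 [CONFLICT]
step 2: bank0 9->9 [HIT]
step 3: bank4 None->2 [EMPTY]
step 4: bank4 2->12 [CONFLICT]
step 5: bank3 None->8 [EMPTY]
step 6: bank3 8->8 [HIT]
step 7: bank0 9->10 [CONFLICT]
step 8: bank2 None->6 [EMPTY]
step 9: bank0 10->1 [CONFLICT]
step 10: bank4 12->9 [CONFLICT]
step 11: bank1 None->8 [EMPTY]
step 12: bank4 9->0 [CONFLICT]
step 13: bank0 1->1 [HIT]
step 14: bank2 6->7 [CONFLICT]
step 15: bank3 8->8 [HIT]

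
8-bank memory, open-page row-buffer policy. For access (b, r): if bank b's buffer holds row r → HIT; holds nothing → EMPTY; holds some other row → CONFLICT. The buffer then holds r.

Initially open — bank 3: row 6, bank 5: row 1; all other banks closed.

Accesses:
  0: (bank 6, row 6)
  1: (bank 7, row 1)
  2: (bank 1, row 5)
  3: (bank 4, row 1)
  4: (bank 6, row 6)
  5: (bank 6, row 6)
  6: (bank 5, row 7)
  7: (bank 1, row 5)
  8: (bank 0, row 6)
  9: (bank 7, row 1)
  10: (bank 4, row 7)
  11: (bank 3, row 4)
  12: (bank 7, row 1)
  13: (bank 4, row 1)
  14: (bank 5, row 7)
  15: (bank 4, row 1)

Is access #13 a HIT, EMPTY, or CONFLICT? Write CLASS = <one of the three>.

step 0: bank6 None->6 [EMPTY]
step 1: bank7 None->1 [EMPTY]
step 2: bank1 None->5 [EMPTY]
step 3: bank4 None->1 [EMPTY]
step 4: bank6 6->6 [HIT]
step 5: bank6 6->6 [HIT]
step 6: bank5 1->7 [CONFLICT]
step 7: bank1 5->5 [HIT]
step 8: bank0 None->6 [EMPTY]
step 9: bank7 1->1 [HIT]
step 10: bank4 1->7 [CONFLICT]
step 11: bank3 6->4 [CONFLICT]
step 12: bank7 1->1 [HIT]
step 13: bank4 7->1 [CONFLICT]
step 14: bank5 7->7 [HIT]
step 15: bank4 1->1 [HIT]

CLASS = CONFLICT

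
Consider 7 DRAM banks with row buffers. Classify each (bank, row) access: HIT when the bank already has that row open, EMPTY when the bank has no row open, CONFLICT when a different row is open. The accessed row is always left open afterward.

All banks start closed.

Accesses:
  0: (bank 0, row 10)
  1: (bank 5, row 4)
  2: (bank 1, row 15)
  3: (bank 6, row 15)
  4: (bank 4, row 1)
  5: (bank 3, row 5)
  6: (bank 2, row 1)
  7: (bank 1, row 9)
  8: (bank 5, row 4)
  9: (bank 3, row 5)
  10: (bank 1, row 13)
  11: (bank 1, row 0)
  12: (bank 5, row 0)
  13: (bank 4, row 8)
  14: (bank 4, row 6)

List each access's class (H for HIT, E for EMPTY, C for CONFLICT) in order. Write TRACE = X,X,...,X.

0: bank 0 row 10 — prev None → EMPTY
1: bank 5 row 4 — prev None → EMPTY
2: bank 1 row 15 — prev None → EMPTY
3: bank 6 row 15 — prev None → EMPTY
4: bank 4 row 1 — prev None → EMPTY
5: bank 3 row 5 — prev None → EMPTY
6: bank 2 row 1 — prev None → EMPTY
7: bank 1 row 9 — prev 15 → CONFLICT
8: bank 5 row 4 — prev 4 → HIT
9: bank 3 row 5 — prev 5 → HIT
10: bank 1 row 13 — prev 9 → CONFLICT
11: bank 1 row 0 — prev 13 → CONFLICT
12: bank 5 row 0 — prev 4 → CONFLICT
13: bank 4 row 8 — prev 1 → CONFLICT
14: bank 4 row 6 — prev 8 → CONFLICT

TRACE = E,E,E,E,E,E,E,C,H,H,C,C,C,C,C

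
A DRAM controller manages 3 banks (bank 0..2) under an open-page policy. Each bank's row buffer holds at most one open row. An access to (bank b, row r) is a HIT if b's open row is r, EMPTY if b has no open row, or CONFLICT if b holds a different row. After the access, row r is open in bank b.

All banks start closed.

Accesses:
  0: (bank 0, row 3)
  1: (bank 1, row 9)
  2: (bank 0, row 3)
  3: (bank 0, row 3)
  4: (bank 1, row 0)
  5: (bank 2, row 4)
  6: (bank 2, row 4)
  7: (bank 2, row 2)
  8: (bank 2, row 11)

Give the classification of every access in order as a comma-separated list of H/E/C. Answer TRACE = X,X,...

#0 (0,3) E
#1 (1,9) E
#2 (0,3) H  (was 3)
#3 (0,3) H  (was 3)
#4 (1,0) C  (was 9)
#5 (2,4) E
#6 (2,4) H  (was 4)
#7 (2,2) C  (was 4)
#8 (2,11) C  (was 2)

TRACE = E,E,H,H,C,E,H,C,C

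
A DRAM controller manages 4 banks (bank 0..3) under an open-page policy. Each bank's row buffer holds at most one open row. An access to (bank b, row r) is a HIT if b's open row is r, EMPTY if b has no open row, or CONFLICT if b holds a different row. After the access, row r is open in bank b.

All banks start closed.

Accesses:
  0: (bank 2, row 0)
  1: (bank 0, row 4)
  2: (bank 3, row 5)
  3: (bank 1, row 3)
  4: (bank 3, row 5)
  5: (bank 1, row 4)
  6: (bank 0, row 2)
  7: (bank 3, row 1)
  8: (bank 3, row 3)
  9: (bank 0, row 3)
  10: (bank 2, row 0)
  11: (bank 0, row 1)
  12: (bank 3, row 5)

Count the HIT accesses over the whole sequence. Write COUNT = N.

COUNT = 2

  [0] b2 r0: no row ⇒ E
  [1] b0 r4: no row ⇒ E
  [2] b3 r5: no row ⇒ E
  [3] b1 r3: no row ⇒ E
  [4] b3 r5: had r5 ⇒ H
  [5] b1 r4: had r3 ⇒ C
  [6] b0 r2: had r4 ⇒ C
  [7] b3 r1: had r5 ⇒ C
  [8] b3 r3: had r1 ⇒ C
  [9] b0 r3: had r2 ⇒ C
  [10] b2 r0: had r0 ⇒ H
  [11] b0 r1: had r3 ⇒ C
  [12] b3 r5: had r3 ⇒ C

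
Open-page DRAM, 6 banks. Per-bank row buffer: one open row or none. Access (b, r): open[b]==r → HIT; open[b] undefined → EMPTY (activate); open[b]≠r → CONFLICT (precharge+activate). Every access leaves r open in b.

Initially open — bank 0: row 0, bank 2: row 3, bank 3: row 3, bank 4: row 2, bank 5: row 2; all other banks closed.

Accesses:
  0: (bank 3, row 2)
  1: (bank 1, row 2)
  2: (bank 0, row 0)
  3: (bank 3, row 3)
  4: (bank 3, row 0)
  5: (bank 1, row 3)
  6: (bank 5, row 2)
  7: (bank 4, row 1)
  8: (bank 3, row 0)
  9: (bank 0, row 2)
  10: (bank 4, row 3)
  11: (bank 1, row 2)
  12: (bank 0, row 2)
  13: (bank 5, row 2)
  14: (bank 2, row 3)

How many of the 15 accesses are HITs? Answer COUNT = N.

step 0: bank3 3->2 [CONFLICT]
step 1: bank1 None->2 [EMPTY]
step 2: bank0 0->0 [HIT]
step 3: bank3 2->3 [CONFLICT]
step 4: bank3 3->0 [CONFLICT]
step 5: bank1 2->3 [CONFLICT]
step 6: bank5 2->2 [HIT]
step 7: bank4 2->1 [CONFLICT]
step 8: bank3 0->0 [HIT]
step 9: bank0 0->2 [CONFLICT]
step 10: bank4 1->3 [CONFLICT]
step 11: bank1 3->2 [CONFLICT]
step 12: bank0 2->2 [HIT]
step 13: bank5 2->2 [HIT]
step 14: bank2 3->3 [HIT]

COUNT = 6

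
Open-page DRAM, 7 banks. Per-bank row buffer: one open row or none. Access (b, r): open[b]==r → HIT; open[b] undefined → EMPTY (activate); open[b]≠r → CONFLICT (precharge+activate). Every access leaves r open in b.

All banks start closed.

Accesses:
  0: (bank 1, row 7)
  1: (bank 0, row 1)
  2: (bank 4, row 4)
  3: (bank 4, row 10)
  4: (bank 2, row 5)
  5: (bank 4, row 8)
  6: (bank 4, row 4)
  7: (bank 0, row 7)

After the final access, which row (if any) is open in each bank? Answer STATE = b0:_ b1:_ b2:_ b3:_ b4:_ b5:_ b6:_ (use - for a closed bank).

STATE = b0:7 b1:7 b2:5 b3:- b4:4 b5:- b6:-

#0 (1,7) E
#1 (0,1) E
#2 (4,4) E
#3 (4,10) C  (was 4)
#4 (2,5) E
#5 (4,8) C  (was 10)
#6 (4,4) C  (was 8)
#7 (0,7) C  (was 1)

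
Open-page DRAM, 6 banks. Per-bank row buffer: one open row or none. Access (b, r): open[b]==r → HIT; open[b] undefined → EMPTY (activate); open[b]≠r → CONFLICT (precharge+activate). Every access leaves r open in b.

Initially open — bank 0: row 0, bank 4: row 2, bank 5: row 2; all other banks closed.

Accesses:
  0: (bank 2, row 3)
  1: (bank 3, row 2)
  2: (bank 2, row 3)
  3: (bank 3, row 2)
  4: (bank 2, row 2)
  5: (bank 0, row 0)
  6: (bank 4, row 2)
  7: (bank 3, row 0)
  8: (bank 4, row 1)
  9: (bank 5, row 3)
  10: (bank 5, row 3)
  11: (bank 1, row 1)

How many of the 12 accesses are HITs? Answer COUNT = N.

COUNT = 5

#0 (2,3) E
#1 (3,2) E
#2 (2,3) H  (was 3)
#3 (3,2) H  (was 2)
#4 (2,2) C  (was 3)
#5 (0,0) H  (was 0)
#6 (4,2) H  (was 2)
#7 (3,0) C  (was 2)
#8 (4,1) C  (was 2)
#9 (5,3) C  (was 2)
#10 (5,3) H  (was 3)
#11 (1,1) E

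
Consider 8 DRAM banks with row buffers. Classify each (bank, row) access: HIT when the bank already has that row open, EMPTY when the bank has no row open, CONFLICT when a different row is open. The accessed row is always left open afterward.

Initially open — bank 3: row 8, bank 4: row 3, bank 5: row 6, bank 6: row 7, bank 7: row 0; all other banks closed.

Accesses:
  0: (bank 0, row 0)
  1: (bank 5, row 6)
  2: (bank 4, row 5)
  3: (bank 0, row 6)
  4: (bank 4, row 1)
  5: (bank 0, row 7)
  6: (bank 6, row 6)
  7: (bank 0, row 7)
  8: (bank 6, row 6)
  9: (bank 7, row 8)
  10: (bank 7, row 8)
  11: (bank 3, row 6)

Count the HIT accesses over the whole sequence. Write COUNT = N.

COUNT = 4

step 0: bank0 None->0 [EMPTY]
step 1: bank5 6->6 [HIT]
step 2: bank4 3->5 [CONFLICT]
step 3: bank0 0->6 [CONFLICT]
step 4: bank4 5->1 [CONFLICT]
step 5: bank0 6->7 [CONFLICT]
step 6: bank6 7->6 [CONFLICT]
step 7: bank0 7->7 [HIT]
step 8: bank6 6->6 [HIT]
step 9: bank7 0->8 [CONFLICT]
step 10: bank7 8->8 [HIT]
step 11: bank3 8->6 [CONFLICT]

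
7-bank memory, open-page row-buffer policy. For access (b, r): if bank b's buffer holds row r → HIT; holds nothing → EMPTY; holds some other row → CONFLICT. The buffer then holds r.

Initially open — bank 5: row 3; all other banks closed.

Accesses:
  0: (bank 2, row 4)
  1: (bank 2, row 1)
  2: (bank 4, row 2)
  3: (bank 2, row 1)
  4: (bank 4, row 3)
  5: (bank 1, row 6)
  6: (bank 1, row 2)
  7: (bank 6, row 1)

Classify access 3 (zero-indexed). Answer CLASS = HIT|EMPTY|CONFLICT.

CLASS = HIT

step 0: bank2 None->4 [EMPTY]
step 1: bank2 4->1 [CONFLICT]
step 2: bank4 None->2 [EMPTY]
step 3: bank2 1->1 [HIT]
step 4: bank4 2->3 [CONFLICT]
step 5: bank1 None->6 [EMPTY]
step 6: bank1 6->2 [CONFLICT]
step 7: bank6 None->1 [EMPTY]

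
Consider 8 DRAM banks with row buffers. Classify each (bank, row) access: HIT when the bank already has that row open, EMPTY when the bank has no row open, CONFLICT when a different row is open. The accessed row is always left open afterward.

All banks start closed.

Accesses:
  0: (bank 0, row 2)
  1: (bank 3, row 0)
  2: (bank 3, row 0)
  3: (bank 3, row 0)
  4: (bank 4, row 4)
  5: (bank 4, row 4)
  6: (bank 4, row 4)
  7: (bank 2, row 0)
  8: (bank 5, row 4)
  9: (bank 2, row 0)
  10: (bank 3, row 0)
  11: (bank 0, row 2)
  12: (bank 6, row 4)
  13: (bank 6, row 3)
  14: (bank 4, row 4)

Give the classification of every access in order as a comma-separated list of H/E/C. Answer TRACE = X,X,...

#0 (0,2) E
#1 (3,0) E
#2 (3,0) H  (was 0)
#3 (3,0) H  (was 0)
#4 (4,4) E
#5 (4,4) H  (was 4)
#6 (4,4) H  (was 4)
#7 (2,0) E
#8 (5,4) E
#9 (2,0) H  (was 0)
#10 (3,0) H  (was 0)
#11 (0,2) H  (was 2)
#12 (6,4) E
#13 (6,3) C  (was 4)
#14 (4,4) H  (was 4)

TRACE = E,E,H,H,E,H,H,E,E,H,H,H,E,C,H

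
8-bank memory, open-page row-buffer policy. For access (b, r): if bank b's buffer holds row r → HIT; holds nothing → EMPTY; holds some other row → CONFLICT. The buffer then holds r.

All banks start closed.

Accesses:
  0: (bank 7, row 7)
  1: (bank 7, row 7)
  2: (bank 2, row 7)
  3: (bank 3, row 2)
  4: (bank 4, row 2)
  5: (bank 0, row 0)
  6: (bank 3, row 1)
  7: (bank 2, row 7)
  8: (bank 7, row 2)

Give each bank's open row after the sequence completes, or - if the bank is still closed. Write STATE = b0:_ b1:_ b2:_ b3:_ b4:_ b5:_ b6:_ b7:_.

  [0] b7 r7: no row ⇒ E
  [1] b7 r7: had r7 ⇒ H
  [2] b2 r7: no row ⇒ E
  [3] b3 r2: no row ⇒ E
  [4] b4 r2: no row ⇒ E
  [5] b0 r0: no row ⇒ E
  [6] b3 r1: had r2 ⇒ C
  [7] b2 r7: had r7 ⇒ H
  [8] b7 r2: had r7 ⇒ C

STATE = b0:0 b1:- b2:7 b3:1 b4:2 b5:- b6:- b7:2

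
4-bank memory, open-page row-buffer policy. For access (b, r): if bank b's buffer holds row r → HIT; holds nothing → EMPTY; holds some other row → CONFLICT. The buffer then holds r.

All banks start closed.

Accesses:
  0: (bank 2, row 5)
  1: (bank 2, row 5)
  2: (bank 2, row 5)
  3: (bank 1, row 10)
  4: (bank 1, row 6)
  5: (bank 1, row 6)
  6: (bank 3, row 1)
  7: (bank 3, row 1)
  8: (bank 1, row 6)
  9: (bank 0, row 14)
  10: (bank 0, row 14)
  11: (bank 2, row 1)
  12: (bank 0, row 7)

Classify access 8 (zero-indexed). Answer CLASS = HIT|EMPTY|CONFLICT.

0: bank 2 row 5 — prev None → EMPTY
1: bank 2 row 5 — prev 5 → HIT
2: bank 2 row 5 — prev 5 → HIT
3: bank 1 row 10 — prev None → EMPTY
4: bank 1 row 6 — prev 10 → CONFLICT
5: bank 1 row 6 — prev 6 → HIT
6: bank 3 row 1 — prev None → EMPTY
7: bank 3 row 1 — prev 1 → HIT
8: bank 1 row 6 — prev 6 → HIT
9: bank 0 row 14 — prev None → EMPTY
10: bank 0 row 14 — prev 14 → HIT
11: bank 2 row 1 — prev 5 → CONFLICT
12: bank 0 row 7 — prev 14 → CONFLICT

CLASS = HIT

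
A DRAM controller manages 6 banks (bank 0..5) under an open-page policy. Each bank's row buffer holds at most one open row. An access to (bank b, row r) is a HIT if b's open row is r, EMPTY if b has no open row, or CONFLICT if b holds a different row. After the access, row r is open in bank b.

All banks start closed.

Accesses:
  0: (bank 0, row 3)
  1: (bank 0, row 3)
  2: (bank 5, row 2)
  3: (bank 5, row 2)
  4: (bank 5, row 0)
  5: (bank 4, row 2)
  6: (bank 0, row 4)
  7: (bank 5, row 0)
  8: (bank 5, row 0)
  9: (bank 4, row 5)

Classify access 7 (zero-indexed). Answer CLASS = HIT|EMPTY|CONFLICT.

0: bank 0 row 3 — prev None → EMPTY
1: bank 0 row 3 — prev 3 → HIT
2: bank 5 row 2 — prev None → EMPTY
3: bank 5 row 2 — prev 2 → HIT
4: bank 5 row 0 — prev 2 → CONFLICT
5: bank 4 row 2 — prev None → EMPTY
6: bank 0 row 4 — prev 3 → CONFLICT
7: bank 5 row 0 — prev 0 → HIT
8: bank 5 row 0 — prev 0 → HIT
9: bank 4 row 5 — prev 2 → CONFLICT

CLASS = HIT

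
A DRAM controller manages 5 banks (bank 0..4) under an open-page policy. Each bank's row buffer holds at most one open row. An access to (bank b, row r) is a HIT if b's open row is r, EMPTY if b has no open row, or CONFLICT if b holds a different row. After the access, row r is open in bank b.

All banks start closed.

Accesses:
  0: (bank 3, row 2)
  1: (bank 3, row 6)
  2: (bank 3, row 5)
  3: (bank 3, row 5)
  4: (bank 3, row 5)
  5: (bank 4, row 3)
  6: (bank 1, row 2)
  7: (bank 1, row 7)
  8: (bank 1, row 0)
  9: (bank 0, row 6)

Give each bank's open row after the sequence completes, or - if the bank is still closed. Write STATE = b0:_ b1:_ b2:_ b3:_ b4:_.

STATE = b0:6 b1:0 b2:- b3:5 b4:3

step 0: bank3 None->2 [EMPTY]
step 1: bank3 2->6 [CONFLICT]
step 2: bank3 6->5 [CONFLICT]
step 3: bank3 5->5 [HIT]
step 4: bank3 5->5 [HIT]
step 5: bank4 None->3 [EMPTY]
step 6: bank1 None->2 [EMPTY]
step 7: bank1 2->7 [CONFLICT]
step 8: bank1 7->0 [CONFLICT]
step 9: bank0 None->6 [EMPTY]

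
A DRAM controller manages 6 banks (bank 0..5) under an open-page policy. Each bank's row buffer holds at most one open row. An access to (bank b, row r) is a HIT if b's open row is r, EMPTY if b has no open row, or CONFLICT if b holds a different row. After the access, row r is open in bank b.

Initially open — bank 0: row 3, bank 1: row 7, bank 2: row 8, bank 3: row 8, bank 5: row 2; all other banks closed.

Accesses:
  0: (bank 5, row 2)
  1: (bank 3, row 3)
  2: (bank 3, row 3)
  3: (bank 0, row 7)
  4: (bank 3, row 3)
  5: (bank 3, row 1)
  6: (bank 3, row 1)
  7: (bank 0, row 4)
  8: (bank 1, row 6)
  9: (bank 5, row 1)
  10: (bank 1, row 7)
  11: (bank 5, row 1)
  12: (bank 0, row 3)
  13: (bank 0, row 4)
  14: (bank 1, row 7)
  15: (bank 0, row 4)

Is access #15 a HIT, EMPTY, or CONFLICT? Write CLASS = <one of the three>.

0: bank 5 row 2 — prev 2 → HIT
1: bank 3 row 3 — prev 8 → CONFLICT
2: bank 3 row 3 — prev 3 → HIT
3: bank 0 row 7 — prev 3 → CONFLICT
4: bank 3 row 3 — prev 3 → HIT
5: bank 3 row 1 — prev 3 → CONFLICT
6: bank 3 row 1 — prev 1 → HIT
7: bank 0 row 4 — prev 7 → CONFLICT
8: bank 1 row 6 — prev 7 → CONFLICT
9: bank 5 row 1 — prev 2 → CONFLICT
10: bank 1 row 7 — prev 6 → CONFLICT
11: bank 5 row 1 — prev 1 → HIT
12: bank 0 row 3 — prev 4 → CONFLICT
13: bank 0 row 4 — prev 3 → CONFLICT
14: bank 1 row 7 — prev 7 → HIT
15: bank 0 row 4 — prev 4 → HIT

CLASS = HIT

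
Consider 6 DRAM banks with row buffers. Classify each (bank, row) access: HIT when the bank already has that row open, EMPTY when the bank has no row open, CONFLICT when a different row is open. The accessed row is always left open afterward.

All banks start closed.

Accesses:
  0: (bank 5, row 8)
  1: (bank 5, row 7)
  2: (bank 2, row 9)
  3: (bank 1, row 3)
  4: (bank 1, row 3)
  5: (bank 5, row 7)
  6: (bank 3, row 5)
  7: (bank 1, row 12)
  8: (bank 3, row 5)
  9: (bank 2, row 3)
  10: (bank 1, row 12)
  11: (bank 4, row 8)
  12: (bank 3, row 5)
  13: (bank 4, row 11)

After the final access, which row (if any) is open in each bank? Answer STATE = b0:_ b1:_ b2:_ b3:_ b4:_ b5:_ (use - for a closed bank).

0: bank 5 row 8 — prev None → EMPTY
1: bank 5 row 7 — prev 8 → CONFLICT
2: bank 2 row 9 — prev None → EMPTY
3: bank 1 row 3 — prev None → EMPTY
4: bank 1 row 3 — prev 3 → HIT
5: bank 5 row 7 — prev 7 → HIT
6: bank 3 row 5 — prev None → EMPTY
7: bank 1 row 12 — prev 3 → CONFLICT
8: bank 3 row 5 — prev 5 → HIT
9: bank 2 row 3 — prev 9 → CONFLICT
10: bank 1 row 12 — prev 12 → HIT
11: bank 4 row 8 — prev None → EMPTY
12: bank 3 row 5 — prev 5 → HIT
13: bank 4 row 11 — prev 8 → CONFLICT

STATE = b0:- b1:12 b2:3 b3:5 b4:11 b5:7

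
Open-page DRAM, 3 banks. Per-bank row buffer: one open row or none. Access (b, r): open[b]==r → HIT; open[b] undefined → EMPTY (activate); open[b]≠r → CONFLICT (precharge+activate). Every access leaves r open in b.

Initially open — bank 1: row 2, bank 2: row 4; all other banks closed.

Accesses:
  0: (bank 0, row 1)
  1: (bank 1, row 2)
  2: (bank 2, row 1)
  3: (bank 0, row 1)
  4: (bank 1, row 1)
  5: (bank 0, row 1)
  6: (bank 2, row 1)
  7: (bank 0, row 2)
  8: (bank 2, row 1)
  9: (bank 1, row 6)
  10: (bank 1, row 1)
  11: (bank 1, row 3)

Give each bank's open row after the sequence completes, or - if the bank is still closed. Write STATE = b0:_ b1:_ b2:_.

#0 (0,1) E
#1 (1,2) H  (was 2)
#2 (2,1) C  (was 4)
#3 (0,1) H  (was 1)
#4 (1,1) C  (was 2)
#5 (0,1) H  (was 1)
#6 (2,1) H  (was 1)
#7 (0,2) C  (was 1)
#8 (2,1) H  (was 1)
#9 (1,6) C  (was 1)
#10 (1,1) C  (was 6)
#11 (1,3) C  (was 1)

STATE = b0:2 b1:3 b2:1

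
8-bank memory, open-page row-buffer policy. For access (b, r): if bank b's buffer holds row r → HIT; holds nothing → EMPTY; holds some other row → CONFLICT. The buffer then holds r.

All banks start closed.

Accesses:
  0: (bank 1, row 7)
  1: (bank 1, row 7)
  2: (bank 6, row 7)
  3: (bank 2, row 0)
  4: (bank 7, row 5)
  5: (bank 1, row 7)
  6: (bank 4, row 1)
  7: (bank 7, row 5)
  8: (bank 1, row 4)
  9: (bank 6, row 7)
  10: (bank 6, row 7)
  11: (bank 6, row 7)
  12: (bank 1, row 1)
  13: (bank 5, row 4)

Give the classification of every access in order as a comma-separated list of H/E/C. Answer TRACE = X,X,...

#0 (1,7) E
#1 (1,7) H  (was 7)
#2 (6,7) E
#3 (2,0) E
#4 (7,5) E
#5 (1,7) H  (was 7)
#6 (4,1) E
#7 (7,5) H  (was 5)
#8 (1,4) C  (was 7)
#9 (6,7) H  (was 7)
#10 (6,7) H  (was 7)
#11 (6,7) H  (was 7)
#12 (1,1) C  (was 4)
#13 (5,4) E

TRACE = E,H,E,E,E,H,E,H,C,H,H,H,C,E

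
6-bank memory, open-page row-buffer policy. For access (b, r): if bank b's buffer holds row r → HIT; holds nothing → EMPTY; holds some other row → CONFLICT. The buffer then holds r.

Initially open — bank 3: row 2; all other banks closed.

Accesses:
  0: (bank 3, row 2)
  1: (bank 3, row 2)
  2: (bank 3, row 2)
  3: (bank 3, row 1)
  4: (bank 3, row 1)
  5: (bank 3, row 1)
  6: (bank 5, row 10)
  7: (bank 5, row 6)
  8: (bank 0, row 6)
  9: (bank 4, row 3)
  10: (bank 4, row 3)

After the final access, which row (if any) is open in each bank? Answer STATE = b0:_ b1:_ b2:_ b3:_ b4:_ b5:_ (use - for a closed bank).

step 0: bank3 2->2 [HIT]
step 1: bank3 2->2 [HIT]
step 2: bank3 2->2 [HIT]
step 3: bank3 2->1 [CONFLICT]
step 4: bank3 1->1 [HIT]
step 5: bank3 1->1 [HIT]
step 6: bank5 None->10 [EMPTY]
step 7: bank5 10->6 [CONFLICT]
step 8: bank0 None->6 [EMPTY]
step 9: bank4 None->3 [EMPTY]
step 10: bank4 3->3 [HIT]

STATE = b0:6 b1:- b2:- b3:1 b4:3 b5:6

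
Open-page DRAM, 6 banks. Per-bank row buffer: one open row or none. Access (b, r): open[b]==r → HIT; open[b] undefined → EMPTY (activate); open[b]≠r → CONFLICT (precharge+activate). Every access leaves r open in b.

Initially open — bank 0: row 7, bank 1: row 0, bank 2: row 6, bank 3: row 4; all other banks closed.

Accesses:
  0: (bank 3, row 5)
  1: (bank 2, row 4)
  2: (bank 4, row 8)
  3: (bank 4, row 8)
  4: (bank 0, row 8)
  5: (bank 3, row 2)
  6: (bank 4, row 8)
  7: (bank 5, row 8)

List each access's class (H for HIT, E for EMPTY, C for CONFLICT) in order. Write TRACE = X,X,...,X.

TRACE = C,C,E,H,C,C,H,E

step 0: bank3 4->5 [CONFLICT]
step 1: bank2 6->4 [CONFLICT]
step 2: bank4 None->8 [EMPTY]
step 3: bank4 8->8 [HIT]
step 4: bank0 7->8 [CONFLICT]
step 5: bank3 5->2 [CONFLICT]
step 6: bank4 8->8 [HIT]
step 7: bank5 None->8 [EMPTY]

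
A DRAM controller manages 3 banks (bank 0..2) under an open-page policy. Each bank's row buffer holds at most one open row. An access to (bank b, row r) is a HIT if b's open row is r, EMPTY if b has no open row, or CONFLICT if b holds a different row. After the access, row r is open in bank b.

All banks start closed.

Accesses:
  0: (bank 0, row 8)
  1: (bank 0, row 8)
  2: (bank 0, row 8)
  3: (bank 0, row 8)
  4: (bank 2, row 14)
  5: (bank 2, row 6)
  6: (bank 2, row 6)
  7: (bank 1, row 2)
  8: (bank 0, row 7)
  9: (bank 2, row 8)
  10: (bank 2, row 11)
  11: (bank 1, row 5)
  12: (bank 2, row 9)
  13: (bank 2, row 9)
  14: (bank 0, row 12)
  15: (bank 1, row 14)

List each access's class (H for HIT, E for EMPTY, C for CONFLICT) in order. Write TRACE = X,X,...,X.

TRACE = E,H,H,H,E,C,H,E,C,C,C,C,C,H,C,C

  [0] b0 r8: no row ⇒ E
  [1] b0 r8: had r8 ⇒ H
  [2] b0 r8: had r8 ⇒ H
  [3] b0 r8: had r8 ⇒ H
  [4] b2 r14: no row ⇒ E
  [5] b2 r6: had r14 ⇒ C
  [6] b2 r6: had r6 ⇒ H
  [7] b1 r2: no row ⇒ E
  [8] b0 r7: had r8 ⇒ C
  [9] b2 r8: had r6 ⇒ C
  [10] b2 r11: had r8 ⇒ C
  [11] b1 r5: had r2 ⇒ C
  [12] b2 r9: had r11 ⇒ C
  [13] b2 r9: had r9 ⇒ H
  [14] b0 r12: had r7 ⇒ C
  [15] b1 r14: had r5 ⇒ C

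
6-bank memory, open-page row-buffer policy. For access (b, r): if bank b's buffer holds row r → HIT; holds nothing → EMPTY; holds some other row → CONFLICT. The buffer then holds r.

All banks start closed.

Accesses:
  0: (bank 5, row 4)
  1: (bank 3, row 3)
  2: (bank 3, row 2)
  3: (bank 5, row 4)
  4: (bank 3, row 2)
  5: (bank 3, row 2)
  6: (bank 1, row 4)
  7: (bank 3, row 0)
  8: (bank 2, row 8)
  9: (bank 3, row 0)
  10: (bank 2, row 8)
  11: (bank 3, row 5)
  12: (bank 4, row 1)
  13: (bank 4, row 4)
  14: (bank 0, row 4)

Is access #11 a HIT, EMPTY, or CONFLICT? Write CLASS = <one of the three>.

  [0] b5 r4: no row ⇒ E
  [1] b3 r3: no row ⇒ E
  [2] b3 r2: had r3 ⇒ C
  [3] b5 r4: had r4 ⇒ H
  [4] b3 r2: had r2 ⇒ H
  [5] b3 r2: had r2 ⇒ H
  [6] b1 r4: no row ⇒ E
  [7] b3 r0: had r2 ⇒ C
  [8] b2 r8: no row ⇒ E
  [9] b3 r0: had r0 ⇒ H
  [10] b2 r8: had r8 ⇒ H
  [11] b3 r5: had r0 ⇒ C
  [12] b4 r1: no row ⇒ E
  [13] b4 r4: had r1 ⇒ C
  [14] b0 r4: no row ⇒ E

CLASS = CONFLICT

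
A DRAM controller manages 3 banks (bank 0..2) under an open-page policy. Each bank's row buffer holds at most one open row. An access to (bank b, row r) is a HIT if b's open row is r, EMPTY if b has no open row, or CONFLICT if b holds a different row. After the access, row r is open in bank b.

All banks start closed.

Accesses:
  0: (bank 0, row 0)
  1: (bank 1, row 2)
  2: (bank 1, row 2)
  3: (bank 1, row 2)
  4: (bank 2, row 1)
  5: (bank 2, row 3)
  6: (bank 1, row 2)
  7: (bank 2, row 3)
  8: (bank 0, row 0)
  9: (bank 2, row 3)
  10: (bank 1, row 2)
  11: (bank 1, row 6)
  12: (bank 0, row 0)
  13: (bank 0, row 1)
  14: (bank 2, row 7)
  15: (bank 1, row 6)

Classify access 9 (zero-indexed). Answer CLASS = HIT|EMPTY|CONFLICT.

CLASS = HIT

#0 (0,0) E
#1 (1,2) E
#2 (1,2) H  (was 2)
#3 (1,2) H  (was 2)
#4 (2,1) E
#5 (2,3) C  (was 1)
#6 (1,2) H  (was 2)
#7 (2,3) H  (was 3)
#8 (0,0) H  (was 0)
#9 (2,3) H  (was 3)
#10 (1,2) H  (was 2)
#11 (1,6) C  (was 2)
#12 (0,0) H  (was 0)
#13 (0,1) C  (was 0)
#14 (2,7) C  (was 3)
#15 (1,6) H  (was 6)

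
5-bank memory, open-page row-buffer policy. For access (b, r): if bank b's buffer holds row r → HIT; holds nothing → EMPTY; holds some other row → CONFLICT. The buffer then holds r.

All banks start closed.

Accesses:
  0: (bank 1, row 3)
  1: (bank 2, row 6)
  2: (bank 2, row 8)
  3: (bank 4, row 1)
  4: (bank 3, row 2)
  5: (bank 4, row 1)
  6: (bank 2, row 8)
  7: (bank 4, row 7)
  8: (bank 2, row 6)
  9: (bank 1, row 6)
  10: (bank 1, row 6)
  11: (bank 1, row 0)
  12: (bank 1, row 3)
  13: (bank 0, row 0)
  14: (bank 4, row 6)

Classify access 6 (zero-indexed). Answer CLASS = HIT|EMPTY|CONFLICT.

CLASS = HIT

#0 (1,3) E
#1 (2,6) E
#2 (2,8) C  (was 6)
#3 (4,1) E
#4 (3,2) E
#5 (4,1) H  (was 1)
#6 (2,8) H  (was 8)
#7 (4,7) C  (was 1)
#8 (2,6) C  (was 8)
#9 (1,6) C  (was 3)
#10 (1,6) H  (was 6)
#11 (1,0) C  (was 6)
#12 (1,3) C  (was 0)
#13 (0,0) E
#14 (4,6) C  (was 7)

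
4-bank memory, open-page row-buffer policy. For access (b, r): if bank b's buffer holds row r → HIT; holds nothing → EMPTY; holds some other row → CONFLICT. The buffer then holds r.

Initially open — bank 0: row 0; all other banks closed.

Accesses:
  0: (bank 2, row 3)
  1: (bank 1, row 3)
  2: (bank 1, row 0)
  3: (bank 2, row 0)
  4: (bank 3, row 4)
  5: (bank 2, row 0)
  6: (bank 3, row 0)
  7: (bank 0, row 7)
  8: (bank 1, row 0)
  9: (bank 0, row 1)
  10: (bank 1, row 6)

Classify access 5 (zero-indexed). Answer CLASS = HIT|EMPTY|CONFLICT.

#0 (2,3) E
#1 (1,3) E
#2 (1,0) C  (was 3)
#3 (2,0) C  (was 3)
#4 (3,4) E
#5 (2,0) H  (was 0)
#6 (3,0) C  (was 4)
#7 (0,7) C  (was 0)
#8 (1,0) H  (was 0)
#9 (0,1) C  (was 7)
#10 (1,6) C  (was 0)

CLASS = HIT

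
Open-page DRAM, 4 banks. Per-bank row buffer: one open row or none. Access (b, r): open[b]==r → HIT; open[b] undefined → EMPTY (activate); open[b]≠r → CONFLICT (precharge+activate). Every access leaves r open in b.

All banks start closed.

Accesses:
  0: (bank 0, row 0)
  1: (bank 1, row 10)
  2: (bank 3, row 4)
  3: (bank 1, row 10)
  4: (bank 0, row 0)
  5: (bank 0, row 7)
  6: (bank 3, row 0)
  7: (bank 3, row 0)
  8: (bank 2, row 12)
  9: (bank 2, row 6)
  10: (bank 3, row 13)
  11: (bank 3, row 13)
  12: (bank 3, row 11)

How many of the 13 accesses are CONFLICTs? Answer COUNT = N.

COUNT = 5

  [0] b0 r0: no row ⇒ E
  [1] b1 r10: no row ⇒ E
  [2] b3 r4: no row ⇒ E
  [3] b1 r10: had r10 ⇒ H
  [4] b0 r0: had r0 ⇒ H
  [5] b0 r7: had r0 ⇒ C
  [6] b3 r0: had r4 ⇒ C
  [7] b3 r0: had r0 ⇒ H
  [8] b2 r12: no row ⇒ E
  [9] b2 r6: had r12 ⇒ C
  [10] b3 r13: had r0 ⇒ C
  [11] b3 r13: had r13 ⇒ H
  [12] b3 r11: had r13 ⇒ C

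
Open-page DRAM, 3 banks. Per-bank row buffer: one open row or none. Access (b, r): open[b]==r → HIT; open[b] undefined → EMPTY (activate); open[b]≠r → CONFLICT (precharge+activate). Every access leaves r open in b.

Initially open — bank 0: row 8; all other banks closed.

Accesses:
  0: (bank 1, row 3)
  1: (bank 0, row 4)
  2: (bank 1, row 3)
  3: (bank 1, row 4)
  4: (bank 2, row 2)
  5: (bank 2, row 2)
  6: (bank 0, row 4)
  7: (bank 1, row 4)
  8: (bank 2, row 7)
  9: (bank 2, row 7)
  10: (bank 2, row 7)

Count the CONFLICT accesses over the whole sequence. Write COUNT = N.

COUNT = 3

0: bank 1 row 3 — prev None → EMPTY
1: bank 0 row 4 — prev 8 → CONFLICT
2: bank 1 row 3 — prev 3 → HIT
3: bank 1 row 4 — prev 3 → CONFLICT
4: bank 2 row 2 — prev None → EMPTY
5: bank 2 row 2 — prev 2 → HIT
6: bank 0 row 4 — prev 4 → HIT
7: bank 1 row 4 — prev 4 → HIT
8: bank 2 row 7 — prev 2 → CONFLICT
9: bank 2 row 7 — prev 7 → HIT
10: bank 2 row 7 — prev 7 → HIT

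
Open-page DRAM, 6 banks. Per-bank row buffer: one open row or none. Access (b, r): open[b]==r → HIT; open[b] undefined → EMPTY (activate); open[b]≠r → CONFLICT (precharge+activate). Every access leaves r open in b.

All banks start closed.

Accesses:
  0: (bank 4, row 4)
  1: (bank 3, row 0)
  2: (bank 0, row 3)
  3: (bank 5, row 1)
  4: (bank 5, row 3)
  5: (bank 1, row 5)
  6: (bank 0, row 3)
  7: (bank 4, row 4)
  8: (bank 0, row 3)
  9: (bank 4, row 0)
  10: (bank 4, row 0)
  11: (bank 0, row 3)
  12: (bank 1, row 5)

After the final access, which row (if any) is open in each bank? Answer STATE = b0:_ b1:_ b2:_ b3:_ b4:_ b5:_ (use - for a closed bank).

STATE = b0:3 b1:5 b2:- b3:0 b4:0 b5:3

step 0: bank4 None->4 [EMPTY]
step 1: bank3 None->0 [EMPTY]
step 2: bank0 None->3 [EMPTY]
step 3: bank5 None->1 [EMPTY]
step 4: bank5 1->3 [CONFLICT]
step 5: bank1 None->5 [EMPTY]
step 6: bank0 3->3 [HIT]
step 7: bank4 4->4 [HIT]
step 8: bank0 3->3 [HIT]
step 9: bank4 4->0 [CONFLICT]
step 10: bank4 0->0 [HIT]
step 11: bank0 3->3 [HIT]
step 12: bank1 5->5 [HIT]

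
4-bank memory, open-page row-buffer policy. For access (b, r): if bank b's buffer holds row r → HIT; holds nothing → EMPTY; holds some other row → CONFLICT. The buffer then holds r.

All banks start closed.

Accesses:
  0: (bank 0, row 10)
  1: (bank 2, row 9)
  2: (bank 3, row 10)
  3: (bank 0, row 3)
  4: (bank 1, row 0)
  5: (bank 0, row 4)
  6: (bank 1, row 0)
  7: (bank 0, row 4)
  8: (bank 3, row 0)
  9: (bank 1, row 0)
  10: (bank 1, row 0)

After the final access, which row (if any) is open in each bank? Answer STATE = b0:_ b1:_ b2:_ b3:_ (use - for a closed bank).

0: bank 0 row 10 — prev None → EMPTY
1: bank 2 row 9 — prev None → EMPTY
2: bank 3 row 10 — prev None → EMPTY
3: bank 0 row 3 — prev 10 → CONFLICT
4: bank 1 row 0 — prev None → EMPTY
5: bank 0 row 4 — prev 3 → CONFLICT
6: bank 1 row 0 — prev 0 → HIT
7: bank 0 row 4 — prev 4 → HIT
8: bank 3 row 0 — prev 10 → CONFLICT
9: bank 1 row 0 — prev 0 → HIT
10: bank 1 row 0 — prev 0 → HIT

STATE = b0:4 b1:0 b2:9 b3:0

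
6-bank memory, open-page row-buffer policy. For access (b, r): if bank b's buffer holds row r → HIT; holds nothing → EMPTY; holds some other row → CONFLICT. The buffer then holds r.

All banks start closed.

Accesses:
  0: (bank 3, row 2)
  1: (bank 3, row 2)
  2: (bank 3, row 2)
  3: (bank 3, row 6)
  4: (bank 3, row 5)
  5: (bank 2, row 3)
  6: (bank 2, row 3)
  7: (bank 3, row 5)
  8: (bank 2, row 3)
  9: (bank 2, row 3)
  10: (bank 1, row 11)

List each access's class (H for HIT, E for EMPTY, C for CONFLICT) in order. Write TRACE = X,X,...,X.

0: bank 3 row 2 — prev None → EMPTY
1: bank 3 row 2 — prev 2 → HIT
2: bank 3 row 2 — prev 2 → HIT
3: bank 3 row 6 — prev 2 → CONFLICT
4: bank 3 row 5 — prev 6 → CONFLICT
5: bank 2 row 3 — prev None → EMPTY
6: bank 2 row 3 — prev 3 → HIT
7: bank 3 row 5 — prev 5 → HIT
8: bank 2 row 3 — prev 3 → HIT
9: bank 2 row 3 — prev 3 → HIT
10: bank 1 row 11 — prev None → EMPTY

TRACE = E,H,H,C,C,E,H,H,H,H,E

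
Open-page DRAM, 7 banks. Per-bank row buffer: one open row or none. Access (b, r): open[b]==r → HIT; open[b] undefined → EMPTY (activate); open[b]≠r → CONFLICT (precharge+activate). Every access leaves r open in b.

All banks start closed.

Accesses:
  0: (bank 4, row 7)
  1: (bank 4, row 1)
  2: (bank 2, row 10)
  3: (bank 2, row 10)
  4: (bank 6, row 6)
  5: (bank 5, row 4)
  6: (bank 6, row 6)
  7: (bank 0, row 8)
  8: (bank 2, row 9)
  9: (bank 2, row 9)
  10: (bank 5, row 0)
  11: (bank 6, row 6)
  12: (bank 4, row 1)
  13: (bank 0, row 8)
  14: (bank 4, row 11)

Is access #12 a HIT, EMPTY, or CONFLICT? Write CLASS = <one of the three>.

step 0: bank4 None->7 [EMPTY]
step 1: bank4 7->1 [CONFLICT]
step 2: bank2 None->10 [EMPTY]
step 3: bank2 10->10 [HIT]
step 4: bank6 None->6 [EMPTY]
step 5: bank5 None->4 [EMPTY]
step 6: bank6 6->6 [HIT]
step 7: bank0 None->8 [EMPTY]
step 8: bank2 10->9 [CONFLICT]
step 9: bank2 9->9 [HIT]
step 10: bank5 4->0 [CONFLICT]
step 11: bank6 6->6 [HIT]
step 12: bank4 1->1 [HIT]
step 13: bank0 8->8 [HIT]
step 14: bank4 1->11 [CONFLICT]

CLASS = HIT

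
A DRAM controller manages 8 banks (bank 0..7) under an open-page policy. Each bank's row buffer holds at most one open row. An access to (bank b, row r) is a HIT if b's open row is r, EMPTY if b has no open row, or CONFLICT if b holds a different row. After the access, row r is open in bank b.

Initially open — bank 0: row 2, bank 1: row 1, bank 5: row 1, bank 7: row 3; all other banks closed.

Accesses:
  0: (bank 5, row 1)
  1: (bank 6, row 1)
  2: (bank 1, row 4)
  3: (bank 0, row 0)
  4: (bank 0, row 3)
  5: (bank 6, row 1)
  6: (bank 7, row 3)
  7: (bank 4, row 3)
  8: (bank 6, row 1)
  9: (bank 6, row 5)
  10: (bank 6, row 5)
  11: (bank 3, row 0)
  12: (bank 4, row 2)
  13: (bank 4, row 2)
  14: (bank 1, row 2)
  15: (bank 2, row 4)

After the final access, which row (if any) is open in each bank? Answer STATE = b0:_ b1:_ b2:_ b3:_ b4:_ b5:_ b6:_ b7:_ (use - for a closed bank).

#0 (5,1) H  (was 1)
#1 (6,1) E
#2 (1,4) C  (was 1)
#3 (0,0) C  (was 2)
#4 (0,3) C  (was 0)
#5 (6,1) H  (was 1)
#6 (7,3) H  (was 3)
#7 (4,3) E
#8 (6,1) H  (was 1)
#9 (6,5) C  (was 1)
#10 (6,5) H  (was 5)
#11 (3,0) E
#12 (4,2) C  (was 3)
#13 (4,2) H  (was 2)
#14 (1,2) C  (was 4)
#15 (2,4) E

STATE = b0:3 b1:2 b2:4 b3:0 b4:2 b5:1 b6:5 b7:3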